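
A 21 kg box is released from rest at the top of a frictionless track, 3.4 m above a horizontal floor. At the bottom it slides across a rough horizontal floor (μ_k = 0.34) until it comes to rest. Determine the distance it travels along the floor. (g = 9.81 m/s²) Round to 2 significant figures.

Applying the work–energy principle:
At rest all PE has been dissipated by friction: mgh = μ_k m g d
d = h/μ_k = 3.4/0.34 = 10.000 m

d = 10 m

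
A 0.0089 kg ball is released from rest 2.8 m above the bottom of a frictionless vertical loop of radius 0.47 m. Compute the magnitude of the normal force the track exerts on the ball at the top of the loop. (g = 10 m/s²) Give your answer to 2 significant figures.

N = 0.62 N

Energy from release to top (height 2r): mgh = ½mv_top² + mg(2r)
v_top² = 2g(h − 2r) = 2(10)(2.8 − 0.9400) = 37.200 m²/s²
At the top, both N and weight point toward the centre: N + mg = mv_top²/r
N = m(v_top²/r − g) = 0.0089(37.200/0.47 − 10) = 0.6154 N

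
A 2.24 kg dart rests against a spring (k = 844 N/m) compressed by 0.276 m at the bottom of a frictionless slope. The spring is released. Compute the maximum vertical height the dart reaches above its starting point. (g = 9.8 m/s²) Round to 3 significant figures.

h = 1.46 m

All spring PE becomes gravitational PE at the highest point: ½kx² = mgh
h = kx²/(2mg) = (844)(0.276)²/(2 × 2.24 × 9.8) = 1.464 m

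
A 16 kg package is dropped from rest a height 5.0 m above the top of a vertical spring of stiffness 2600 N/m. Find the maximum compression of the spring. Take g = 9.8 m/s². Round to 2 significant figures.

Let x be the compression. The total drop is H + x, and the package is instantaneously at rest at max compression, so energy conservation gives:
mg(H + x) = ½kx²
½(2600)x² − (16)(9.8)x − (16)(9.8)(5.0) = 0
1300x² − 156.8x − 784.0 = 0
x = [156.8 + √(24586 + 4.0768e+06)]/(2 × 1300) = 0.8392 m

x = 0.84 m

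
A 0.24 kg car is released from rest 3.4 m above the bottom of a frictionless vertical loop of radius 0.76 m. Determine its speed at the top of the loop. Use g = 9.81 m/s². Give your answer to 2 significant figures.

Energy conservation: mgh = ½mv_top² + mg(2r)
v_top² = 2g(h − 2r) = 2(9.81)(3.4 − 1.520) = 36.89
v_top = 6.073 m/s

v = 6.1 m/s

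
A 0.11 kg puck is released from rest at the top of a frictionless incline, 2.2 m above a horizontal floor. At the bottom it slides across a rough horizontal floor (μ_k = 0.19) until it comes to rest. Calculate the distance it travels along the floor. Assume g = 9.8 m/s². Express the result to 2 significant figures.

d = 12 m

Energy at the top = energy at the end + work done against friction:
At rest all PE has been dissipated by friction: mgh = μ_k m g d
d = h/μ_k = 2.2/0.19 = 11.58 m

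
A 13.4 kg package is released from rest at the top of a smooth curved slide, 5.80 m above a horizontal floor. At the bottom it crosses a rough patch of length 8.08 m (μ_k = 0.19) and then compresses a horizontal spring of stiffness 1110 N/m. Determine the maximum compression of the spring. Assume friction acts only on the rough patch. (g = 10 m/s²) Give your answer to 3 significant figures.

Initial energy: E₁ = mgh = (13.4)(10)(5.80) = 777.20 J
Friction removes W_f = μ_k mg d = (0.19)(13.4)(10)(8.08) = 205.7 J
Energy reaching the spring: E = 777.20 − 205.7 = 571.48 J
At max compression ½kx² = E ⇒ x = √(2E/k) = √(2 × 571.48/1110) = 1.015 m

x = 1.01 m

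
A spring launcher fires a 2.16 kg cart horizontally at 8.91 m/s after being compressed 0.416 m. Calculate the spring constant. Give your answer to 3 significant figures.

½kx² = ½mv²
k = mv²/x² = (2.16)(8.91)²/(0.416)² = 990.9 N/m

k = 991 N/m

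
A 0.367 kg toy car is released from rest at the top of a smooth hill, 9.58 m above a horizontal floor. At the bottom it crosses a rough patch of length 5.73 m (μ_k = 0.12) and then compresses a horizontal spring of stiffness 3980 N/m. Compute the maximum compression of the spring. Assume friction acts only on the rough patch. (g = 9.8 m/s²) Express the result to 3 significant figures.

x = 0.127 m

Initial energy: E₁ = mgh = (0.367)(9.8)(9.58) = 34.455 J
Friction removes W_f = μ_k mg d = (0.12)(0.367)(9.8)(5.73) = 2.473 J
Energy reaching the spring: E = 34.455 − 2.473 = 31.982 J
At max compression ½kx² = E ⇒ x = √(2E/k) = √(2 × 31.982/3980) = 0.1268 m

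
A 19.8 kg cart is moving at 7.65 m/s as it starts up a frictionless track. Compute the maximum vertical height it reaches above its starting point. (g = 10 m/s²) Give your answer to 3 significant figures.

By energy conservation, ½mv² = mgh
h = v²/(2g) = 7.65²/(2 × 10) = 2.926 m

h = 2.93 m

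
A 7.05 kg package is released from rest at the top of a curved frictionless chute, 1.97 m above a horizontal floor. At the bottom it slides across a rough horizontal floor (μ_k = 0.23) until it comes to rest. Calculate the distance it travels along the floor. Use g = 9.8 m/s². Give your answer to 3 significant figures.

Energy bookkeeping (friction removes W_f = μ_k N d):
At rest all PE has been dissipated by friction: mgh = μ_k m g d
d = h/μ_k = 1.97/0.23 = 8.565 m

d = 8.57 m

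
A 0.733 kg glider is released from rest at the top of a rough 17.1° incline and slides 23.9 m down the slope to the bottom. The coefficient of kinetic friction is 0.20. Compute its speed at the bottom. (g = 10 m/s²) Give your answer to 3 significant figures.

Work–energy: mg(L sinθ) − μ_k(mg cosθ)L = ½mv²
mgh = mgL sinθ = (0.733)(10)(23.9)sin17.1° = 51.512 J
W_f = μ_k mg cosθ · L = (0.20)(0.733)(10)cos17.1°·23.9 = 33.49 J
½mv² = 51.512 − 33.49 = 18.024 J
v = √(2 × 18.024/0.733) = 7.013 m/s

v = 7.01 m/s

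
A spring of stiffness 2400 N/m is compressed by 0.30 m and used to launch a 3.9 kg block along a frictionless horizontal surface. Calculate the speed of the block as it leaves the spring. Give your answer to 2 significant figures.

Conservation of energy: ½kx² = ½mv²
v = x√(k/m) = 0.30 × √(2400/3.9) = 7.442 m/s

v = 7.4 m/s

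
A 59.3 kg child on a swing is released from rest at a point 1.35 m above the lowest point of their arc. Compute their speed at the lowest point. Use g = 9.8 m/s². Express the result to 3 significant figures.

v = 5.14 m/s

Energy conservation between the two points: mgh = ½mv²
v = √(2gh) = √(2 × 9.8 × 1.35) = √26.460 = 5.144 m/s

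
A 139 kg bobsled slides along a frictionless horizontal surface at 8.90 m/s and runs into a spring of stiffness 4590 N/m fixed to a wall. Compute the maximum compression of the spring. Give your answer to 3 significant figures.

x = 1.55 m

At max compression the bobsled is momentarily at rest: ½mv² = ½kx²
x = v√(m/k) = 8.90 × √(139/4590) = 1.549 m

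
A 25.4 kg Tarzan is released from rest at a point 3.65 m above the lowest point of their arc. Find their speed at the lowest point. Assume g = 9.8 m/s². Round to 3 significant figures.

By conservation of mechanical energy, mgh = ½mv²
v = √(2gh) = √(2 × 9.8 × 3.65) = √71.540 = 8.458 m/s

v = 8.46 m/s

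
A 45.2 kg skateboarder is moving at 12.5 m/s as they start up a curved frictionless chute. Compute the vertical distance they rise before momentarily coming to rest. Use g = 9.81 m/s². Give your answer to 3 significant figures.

By energy conservation, ½mv² = mgh
h = v²/(2g) = 12.5²/(2 × 9.81) = 7.964 m

h = 7.96 m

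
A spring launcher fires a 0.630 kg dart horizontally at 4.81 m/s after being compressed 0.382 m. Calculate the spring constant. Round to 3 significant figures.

Energy stored in the spring equals the launch KE: ½kx² = ½mv²
k = mv²/x² = (0.630)(4.81)²/(0.382)² = 99.89 N/m

k = 99.9 N/m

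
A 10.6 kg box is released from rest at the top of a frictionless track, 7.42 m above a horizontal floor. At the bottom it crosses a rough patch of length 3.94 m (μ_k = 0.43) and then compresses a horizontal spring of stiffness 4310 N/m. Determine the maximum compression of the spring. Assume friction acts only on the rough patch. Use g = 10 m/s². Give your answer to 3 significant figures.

Initial energy: E₁ = mgh = (10.6)(10)(7.42) = 786.52 J
Friction removes W_f = μ_k mg d = (0.43)(10.6)(10)(3.94) = 179.6 J
Energy reaching the spring: E = 786.52 − 179.6 = 606.93 J
At max compression ½kx² = E ⇒ x = √(2E/k) = √(2 × 606.93/4310) = 0.5307 m

x = 0.531 m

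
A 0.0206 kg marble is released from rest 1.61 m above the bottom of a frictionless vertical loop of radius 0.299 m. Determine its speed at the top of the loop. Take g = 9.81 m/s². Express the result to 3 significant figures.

Energy conservation: mgh = ½mv_top² + mg(2r)
v_top² = 2g(h − 2r) = 2(9.81)(1.61 − 0.5980) = 19.86
v_top = 4.456 m/s

v = 4.46 m/s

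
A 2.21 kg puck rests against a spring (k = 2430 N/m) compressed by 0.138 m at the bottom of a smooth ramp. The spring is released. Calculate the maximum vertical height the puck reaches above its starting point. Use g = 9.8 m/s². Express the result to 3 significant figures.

h = 1.07 m

At maximum height the puck is at rest, so ½kx² = mgh
h = kx²/(2mg) = (2430)(0.138)²/(2 × 2.21 × 9.8) = 1.068 m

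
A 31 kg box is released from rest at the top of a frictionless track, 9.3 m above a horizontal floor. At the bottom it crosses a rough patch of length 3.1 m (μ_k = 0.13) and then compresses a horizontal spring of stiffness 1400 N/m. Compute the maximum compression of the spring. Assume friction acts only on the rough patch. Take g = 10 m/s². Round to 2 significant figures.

Initial energy: E₁ = mgh = (31)(10)(9.3) = 2883.0 J
Friction removes W_f = μ_k mg d = (0.13)(31)(10)(3.1) = 124.9 J
Energy reaching the spring: E = 2883.0 − 124.9 = 2758.1 J
At max compression ½kx² = E ⇒ x = √(2E/k) = √(2 × 2758.1/1400) = 1.985 m

x = 2.0 m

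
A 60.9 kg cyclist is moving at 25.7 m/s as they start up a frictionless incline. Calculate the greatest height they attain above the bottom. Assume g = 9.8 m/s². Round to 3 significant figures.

By energy conservation, ½mv² = mgh
h = v²/(2g) = 25.7²/(2 × 9.8) = 33.70 m

h = 33.7 m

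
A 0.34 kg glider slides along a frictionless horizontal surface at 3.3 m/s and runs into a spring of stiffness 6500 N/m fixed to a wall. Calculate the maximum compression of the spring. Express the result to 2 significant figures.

At max compression the glider is momentarily at rest: ½mv² = ½kx²
x = v√(m/k) = 3.3 × √(0.34/6500) = 0.02387 m

x = 0.024 m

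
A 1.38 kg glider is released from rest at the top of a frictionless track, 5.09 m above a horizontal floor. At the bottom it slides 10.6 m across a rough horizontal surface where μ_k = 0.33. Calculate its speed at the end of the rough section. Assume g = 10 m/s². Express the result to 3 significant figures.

v = 5.64 m/s

Applying the work–energy principle:
mgh = ½mv² + μ_k m g d
W_f = μ_k mg d = (0.33)(1.38)(10)(10.6) = 48.27 J
½mv² = mgh − W_f = 70.242 − 48.27 = 21.970 J
v = √(2 × 21.970/1.38) = 5.643 m/s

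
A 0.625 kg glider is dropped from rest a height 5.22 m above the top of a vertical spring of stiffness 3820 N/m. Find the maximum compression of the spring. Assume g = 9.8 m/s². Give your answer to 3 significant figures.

x = 0.131 m

Measuring PE from the top of the relaxed spring, at max compression the glider has dropped H + x with zero KE, so:
mg(H + x) = ½kx²
½(3820)x² − (0.625)(9.8)x − (0.625)(9.8)(5.22) = 0
1910x² − 6.125x − 31.97 = 0
x = [6.125 + √(37.52 + 244270)]/(2 × 1910) = 0.1310 m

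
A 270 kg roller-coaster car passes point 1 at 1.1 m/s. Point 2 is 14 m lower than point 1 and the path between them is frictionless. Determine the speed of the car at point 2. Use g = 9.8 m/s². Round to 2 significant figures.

Equating total energy at the two states: ½mv₀² + mgh = ½mv²
v² = v₀² + 2gh = (1.1)² + 2(9.8)(14) = 275.61
v = √275.61 = 16.60 m/s

v = 17 m/s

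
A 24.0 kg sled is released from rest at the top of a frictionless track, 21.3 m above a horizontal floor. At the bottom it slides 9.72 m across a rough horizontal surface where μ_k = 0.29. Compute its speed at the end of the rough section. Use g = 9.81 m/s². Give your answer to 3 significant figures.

v = 19.0 m/s

Energy bookkeeping (friction removes W_f = μ_k N d):
mgh = ½mv² + μ_k m g d
W_f = μ_k mg d = (0.29)(24.0)(9.81)(9.72) = 663.7 J
½mv² = mgh − W_f = 5014.9 − 663.7 = 4351.2 J
v = √(2 × 4351.2/24.0) = 19.04 m/s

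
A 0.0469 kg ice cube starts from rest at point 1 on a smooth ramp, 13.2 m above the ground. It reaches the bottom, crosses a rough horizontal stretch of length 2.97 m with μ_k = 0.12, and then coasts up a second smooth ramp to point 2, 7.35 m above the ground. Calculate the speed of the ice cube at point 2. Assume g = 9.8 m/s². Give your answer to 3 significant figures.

v = 10.4 m/s

Energy at 1: mgh₁ = (0.0469)(9.8)(13.2) = 6.0670 J
Friction loss: W_f = μ_k mg d = 0.1638 J
At 2: ½mv² + mgh₂ = mgh₁ − W_f
½mv² = 6.0670 − 0.1638 − 3.3782 = 2.5250 J
v = √(2 × 2.5250/0.0469) = 10.38 m/s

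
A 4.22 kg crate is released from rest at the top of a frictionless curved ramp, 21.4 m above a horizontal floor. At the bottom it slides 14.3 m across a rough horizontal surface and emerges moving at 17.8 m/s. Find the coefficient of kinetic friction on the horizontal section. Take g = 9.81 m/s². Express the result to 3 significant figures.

μ_k = 0.367

Applying the work–energy principle:
mgh = ½mv² + μ_k m g d
mgh = 885.92 J; ½mv² = 668.53 J
W_f = 885.92 − 668.53 = 217.4 J
μ_k = W_f/(mg·d) = 217.4/(41.40 × 14.3) = 0.3672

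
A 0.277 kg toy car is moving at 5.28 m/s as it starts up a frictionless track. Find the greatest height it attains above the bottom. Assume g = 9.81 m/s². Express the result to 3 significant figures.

h = 1.42 m

Setting KE at the bottom equal to PE gained: ½mv² = mgh
h = v²/(2g) = 5.28²/(2 × 9.81) = 1.421 m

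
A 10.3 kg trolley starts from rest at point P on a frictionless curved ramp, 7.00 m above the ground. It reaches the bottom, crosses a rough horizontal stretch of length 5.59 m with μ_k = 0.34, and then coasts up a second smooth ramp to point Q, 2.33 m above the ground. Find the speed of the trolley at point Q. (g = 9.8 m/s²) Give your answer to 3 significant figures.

Energy at P: mgh₁ = (10.3)(9.8)(7.00) = 706.58 J
Friction loss: W_f = μ_k mg d = 191.8 J
At Q: ½mv² + mgh₂ = mgh₁ − W_f
½mv² = 706.58 − 191.8 − 235.19 = 279.54 J
v = √(2 × 279.54/10.3) = 7.368 m/s

v = 7.37 m/s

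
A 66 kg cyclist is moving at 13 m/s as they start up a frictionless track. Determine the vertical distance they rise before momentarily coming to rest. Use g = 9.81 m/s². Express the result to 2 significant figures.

h = 8.6 m

Setting KE at the bottom equal to PE gained: ½mv² = mgh
h = v²/(2g) = 13²/(2 × 9.81) = 8.614 m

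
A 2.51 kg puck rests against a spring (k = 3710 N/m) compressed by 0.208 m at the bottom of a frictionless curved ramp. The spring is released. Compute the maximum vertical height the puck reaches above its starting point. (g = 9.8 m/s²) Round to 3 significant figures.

All spring PE becomes gravitational PE at the highest point: ½kx² = mgh
h = kx²/(2mg) = (3710)(0.208)²/(2 × 2.51 × 9.8) = 3.263 m

h = 3.26 m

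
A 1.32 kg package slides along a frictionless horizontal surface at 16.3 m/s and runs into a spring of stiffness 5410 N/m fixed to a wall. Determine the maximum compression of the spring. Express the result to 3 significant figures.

x = 0.255 m

At max compression the package is momentarily at rest: ½mv² = ½kx²
x = v√(m/k) = 16.3 × √(1.32/5410) = 0.2546 m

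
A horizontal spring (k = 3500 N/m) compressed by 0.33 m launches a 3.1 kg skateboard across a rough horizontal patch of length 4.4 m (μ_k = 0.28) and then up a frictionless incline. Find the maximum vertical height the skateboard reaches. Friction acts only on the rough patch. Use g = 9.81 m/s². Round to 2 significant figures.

Spring energy: E₀ = ½kx² = ½(3500)(0.33)² = 190.58 J
Friction: W_f = μ_k mg d = (0.28)(3.1)(9.81)(4.4) = 37.47 J
Energy at base of ramp: E = 190.58 − 37.47 = 153.11 J
At max height all remaining energy is PE: mgh = E ⇒ h = E/(mg) = 153.11/(3.1 × 9.81) = 5.035 m

h = 5.0 m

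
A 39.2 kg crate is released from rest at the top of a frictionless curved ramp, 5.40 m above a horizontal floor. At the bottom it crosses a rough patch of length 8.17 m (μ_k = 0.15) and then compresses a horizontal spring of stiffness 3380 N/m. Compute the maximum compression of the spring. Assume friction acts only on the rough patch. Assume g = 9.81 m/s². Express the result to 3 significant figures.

Initial energy: E₁ = mgh = (39.2)(9.81)(5.40) = 2076.6 J
Friction removes W_f = μ_k mg d = (0.15)(39.2)(9.81)(8.17) = 471.3 J
Energy reaching the spring: E = 2076.6 − 471.3 = 1605.3 J
At max compression ½kx² = E ⇒ x = √(2E/k) = √(2 × 1605.3/3380) = 0.9746 m

x = 0.975 m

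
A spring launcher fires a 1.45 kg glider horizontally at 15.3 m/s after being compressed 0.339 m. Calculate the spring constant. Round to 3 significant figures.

Spring PE at full compression equals KE at release: ½kx² = ½mv²
k = mv²/x² = (1.45)(15.3)²/(0.339)² = 2954 N/m

k = 2950 N/m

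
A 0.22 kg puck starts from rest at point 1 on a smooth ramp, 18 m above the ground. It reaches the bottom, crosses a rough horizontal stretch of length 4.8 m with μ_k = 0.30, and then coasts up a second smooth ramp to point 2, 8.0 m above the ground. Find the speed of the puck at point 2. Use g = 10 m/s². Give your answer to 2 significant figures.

v = 13 m/s

Energy at 1: mgh₁ = (0.22)(10)(18) = 39.600 J
Friction loss: W_f = μ_k mg d = 3.168 J
At 2: ½mv² + mgh₂ = mgh₁ − W_f
½mv² = 39.600 − 3.168 − 17.600 = 18.832 J
v = √(2 × 18.832/0.22) = 13.08 m/s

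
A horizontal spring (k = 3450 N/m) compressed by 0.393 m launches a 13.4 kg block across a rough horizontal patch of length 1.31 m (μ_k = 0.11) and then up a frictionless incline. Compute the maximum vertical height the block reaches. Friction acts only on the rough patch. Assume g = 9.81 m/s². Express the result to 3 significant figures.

Spring energy: E₀ = ½kx² = ½(3450)(0.393)² = 266.42 J
Friction: W_f = μ_k mg d = (0.11)(13.4)(9.81)(1.31) = 18.94 J
Energy at base of ramp: E = 266.42 − 18.94 = 247.48 J
At max height all remaining energy is PE: mgh = E ⇒ h = E/(mg) = 247.48/(13.4 × 9.81) = 1.883 m

h = 1.88 m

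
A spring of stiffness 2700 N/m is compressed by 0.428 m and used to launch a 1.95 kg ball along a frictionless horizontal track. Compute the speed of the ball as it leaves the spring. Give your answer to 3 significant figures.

v = 15.9 m/s

The ball leaves the spring when the spring is at natural length, so ½kx² = ½mv²
v = x√(k/m) = 0.428 × √(2700/1.95) = 15.93 m/s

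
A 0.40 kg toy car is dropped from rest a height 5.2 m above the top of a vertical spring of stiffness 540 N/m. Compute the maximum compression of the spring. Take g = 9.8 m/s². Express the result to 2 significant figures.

Measuring PE from the top of the relaxed spring, at max compression the car has dropped H + x with zero KE, so:
mg(H + x) = ½kx²
½(540)x² − (0.40)(9.8)x − (0.40)(9.8)(5.2) = 0
270.0x² − 3.920x − 20.38 = 0
x = [3.920 + √(15.37 + 22015)]/(2 × 270.0) = 0.2821 m

x = 0.28 m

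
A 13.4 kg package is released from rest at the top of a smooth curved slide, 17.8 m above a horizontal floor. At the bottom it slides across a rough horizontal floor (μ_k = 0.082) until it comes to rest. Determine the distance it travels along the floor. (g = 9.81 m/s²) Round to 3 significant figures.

d = 217 m

Energy at the top = energy at the end + work done against friction:
At rest all PE has been dissipated by friction: mgh = μ_k m g d
d = h/μ_k = 17.8/0.082 = 217.1 m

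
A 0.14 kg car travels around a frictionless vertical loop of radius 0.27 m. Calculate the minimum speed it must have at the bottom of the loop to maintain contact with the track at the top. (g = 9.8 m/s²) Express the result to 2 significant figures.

At the top: mg = mv_top²/r ⇒ v_top² = gr = 2.646 m²/s²
Energy from bottom to top (height 2r): ½mv_bot² = ½mv_top² + mg(2r)
v_bot² = gr + 4gr = 5gr = 13.23
v_bot = √(5gr) = 3.637 m/s

v = 3.6 m/s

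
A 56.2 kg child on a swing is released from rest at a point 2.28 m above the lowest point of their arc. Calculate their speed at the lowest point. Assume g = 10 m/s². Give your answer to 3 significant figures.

Mechanical energy is conserved (no friction): mgh = ½mv²
The mass cancels from both sides.
v = √(2gh) = √(2 × 10 × 2.28) = √45.600 = 6.753 m/s

v = 6.75 m/s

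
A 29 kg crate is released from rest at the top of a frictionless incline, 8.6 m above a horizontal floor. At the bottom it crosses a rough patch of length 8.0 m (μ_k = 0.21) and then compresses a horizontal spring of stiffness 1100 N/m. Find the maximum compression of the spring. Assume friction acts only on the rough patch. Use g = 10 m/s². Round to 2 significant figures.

x = 1.9 m

Initial energy: E₁ = mgh = (29)(10)(8.6) = 2494.0 J
Friction removes W_f = μ_k mg d = (0.21)(29)(10)(8.0) = 487.2 J
Energy reaching the spring: E = 2494.0 − 487.2 = 2006.8 J
At max compression ½kx² = E ⇒ x = √(2E/k) = √(2 × 2006.8/1100) = 1.910 m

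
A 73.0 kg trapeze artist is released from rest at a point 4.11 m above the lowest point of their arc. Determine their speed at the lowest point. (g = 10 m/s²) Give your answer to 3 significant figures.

v = 9.07 m/s

Energy conservation between the two points: mgh = ½mv²
v = √(2gh) = √(2 × 10 × 4.11) = √82.200 = 9.066 m/s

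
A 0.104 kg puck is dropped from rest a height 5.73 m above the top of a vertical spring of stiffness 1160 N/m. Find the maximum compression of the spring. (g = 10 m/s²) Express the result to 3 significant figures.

Let x be the compression. The total drop is H + x, and the puck is instantaneously at rest at max compression, so energy conservation gives:
mg(H + x) = ½kx²
½(1160)x² − (0.104)(10)x − (0.104)(10)(5.73) = 0
580.0x² − 1.040x − 5.959 = 0
x = [1.040 + √(1.082 + 13825)]/(2 × 580.0) = 0.1023 m

x = 0.102 m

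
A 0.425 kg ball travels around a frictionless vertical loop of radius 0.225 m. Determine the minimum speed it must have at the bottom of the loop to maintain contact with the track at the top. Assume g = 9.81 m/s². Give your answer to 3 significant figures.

v = 3.32 m/s

At the top: mg = mv_top²/r ⇒ v_top² = gr = 2.207 m²/s²
Energy from bottom to top (height 2r): ½mv_bot² = ½mv_top² + mg(2r)
v_bot² = gr + 4gr = 5gr = 11.04
v_bot = √(5gr) = 3.322 m/s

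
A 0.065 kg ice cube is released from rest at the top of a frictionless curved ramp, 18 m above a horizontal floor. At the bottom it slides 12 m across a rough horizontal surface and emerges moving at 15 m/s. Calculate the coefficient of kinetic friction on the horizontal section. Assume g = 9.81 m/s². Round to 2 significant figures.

Energy at the top = energy at the end + work done against friction:
mgh = ½mv² + μ_k m g d
mgh = 11.478 J; ½mv² = 7.3125 J
W_f = 11.478 − 7.3125 = 4.165 J
μ_k = W_f/(mg·d) = 4.165/(0.6377 × 12) = 0.5443

μ_k = 0.54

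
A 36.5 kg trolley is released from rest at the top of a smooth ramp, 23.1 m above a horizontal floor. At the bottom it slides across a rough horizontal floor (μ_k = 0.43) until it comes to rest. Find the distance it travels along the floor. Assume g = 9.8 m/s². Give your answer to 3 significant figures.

d = 53.7 m

Energy at the top = energy at the end + work done against friction:
At rest all PE has been dissipated by friction: mgh = μ_k m g d
d = h/μ_k = 23.1/0.43 = 53.72 m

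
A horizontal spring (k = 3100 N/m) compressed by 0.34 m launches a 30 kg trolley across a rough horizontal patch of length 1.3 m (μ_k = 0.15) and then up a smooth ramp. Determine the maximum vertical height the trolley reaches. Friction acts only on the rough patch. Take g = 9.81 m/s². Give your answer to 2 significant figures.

Spring energy: E₀ = ½kx² = ½(3100)(0.34)² = 179.18 J
Friction: W_f = μ_k mg d = (0.15)(30)(9.81)(1.3) = 57.39 J
Energy at base of ramp: E = 179.18 − 57.39 = 121.79 J
At max height all remaining energy is PE: mgh = E ⇒ h = E/(mg) = 121.79/(30 × 9.81) = 0.4138 m

h = 0.41 m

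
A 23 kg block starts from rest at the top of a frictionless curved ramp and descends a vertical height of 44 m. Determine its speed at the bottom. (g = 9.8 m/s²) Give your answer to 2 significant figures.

v = 29 m/s

By conservation of mechanical energy, mgh = ½mv²
v = √(2gh) = √(2 × 9.8 × 44) = √862.40 = 29.37 m/s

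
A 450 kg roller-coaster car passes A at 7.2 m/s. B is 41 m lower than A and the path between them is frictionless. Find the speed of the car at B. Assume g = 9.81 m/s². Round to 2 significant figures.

Mechanical energy is conserved (no friction): ½mv₀² + mgh = ½mv²
The mass cancels from both sides.
v² = v₀² + 2gh = (7.2)² + 2(9.81)(41) = 856.26
v = √856.26 = 29.26 m/s

v = 29 m/s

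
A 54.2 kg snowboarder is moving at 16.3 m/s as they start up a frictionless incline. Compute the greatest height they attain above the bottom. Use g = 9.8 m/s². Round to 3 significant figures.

h = 13.6 m

Setting KE at the bottom equal to PE gained: ½mv² = mgh
h = v²/(2g) = 16.3²/(2 × 9.8) = 13.56 m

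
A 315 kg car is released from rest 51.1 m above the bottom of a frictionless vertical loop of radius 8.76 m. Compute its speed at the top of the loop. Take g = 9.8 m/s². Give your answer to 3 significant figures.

Energy conservation: mgh = ½mv_top² + mg(2r)
v_top² = 2g(h − 2r) = 2(9.8)(51.1 − 17.52) = 658.2
v_top = 25.65 m/s

v = 25.7 m/s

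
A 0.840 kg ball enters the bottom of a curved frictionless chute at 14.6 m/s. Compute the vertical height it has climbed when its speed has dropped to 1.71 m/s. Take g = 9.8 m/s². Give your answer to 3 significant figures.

Energy balance between the two points: ½mv₁² = ½mv₂² + mgh
h = (v₁² − v₂²)/(2g) = (14.6² − 1.71²)/(2 × 9.8) = 10.73 m

h = 10.7 m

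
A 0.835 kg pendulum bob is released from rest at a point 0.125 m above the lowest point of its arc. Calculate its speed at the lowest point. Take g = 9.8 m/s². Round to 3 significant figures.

v = 1.57 m/s

By conservation of mechanical energy, mgh = ½mv²
The mass cancels from both sides.
v = √(2gh) = √(2 × 9.8 × 0.125) = √2.4500 = 1.565 m/s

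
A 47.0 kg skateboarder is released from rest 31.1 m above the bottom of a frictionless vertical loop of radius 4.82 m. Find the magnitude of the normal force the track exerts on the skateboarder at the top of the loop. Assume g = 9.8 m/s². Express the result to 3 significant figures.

Energy from release to top (height 2r): mgh = ½mv_top² + mg(2r)
v_top² = 2g(h − 2r) = 2(9.8)(31.1 − 9.640) = 420.62 m²/s²
At the top, both N and weight point toward the centre: N + mg = mv_top²/r
N = m(v_top²/r − g) = 47.0(420.62/4.82 − 9.8) = 3641 N

N = 3640 N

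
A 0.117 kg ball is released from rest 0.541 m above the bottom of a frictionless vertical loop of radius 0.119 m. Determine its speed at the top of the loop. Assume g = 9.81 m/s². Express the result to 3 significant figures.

v = 2.44 m/s

Energy conservation: mgh = ½mv_top² + mg(2r)
v_top² = 2g(h − 2r) = 2(9.81)(0.541 − 0.2380) = 5.945
v_top = 2.438 m/s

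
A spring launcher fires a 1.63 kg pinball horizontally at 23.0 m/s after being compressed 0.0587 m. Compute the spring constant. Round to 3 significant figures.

k = 250000 N/m

Energy stored in the spring equals the launch KE: ½kx² = ½mv²
k = mv²/x² = (1.63)(23.0)²/(0.0587)² = 250246 N/m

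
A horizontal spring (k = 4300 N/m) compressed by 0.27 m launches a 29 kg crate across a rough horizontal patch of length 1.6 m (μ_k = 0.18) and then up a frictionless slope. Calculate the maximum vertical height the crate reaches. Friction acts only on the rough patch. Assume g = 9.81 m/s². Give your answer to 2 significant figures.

h = 0.26 m

Spring energy: E₀ = ½kx² = ½(4300)(0.27)² = 156.74 J
Friction: W_f = μ_k mg d = (0.18)(29)(9.81)(1.6) = 81.93 J
Energy at base of ramp: E = 156.74 − 81.93 = 74.802 J
At max height all remaining energy is PE: mgh = E ⇒ h = E/(mg) = 74.802/(29 × 9.81) = 0.2629 m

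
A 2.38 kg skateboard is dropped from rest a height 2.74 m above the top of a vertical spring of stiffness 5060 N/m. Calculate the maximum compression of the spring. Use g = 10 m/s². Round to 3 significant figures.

Measuring PE from the top of the relaxed spring, at max compression the skateboard has dropped H + x with zero KE, so:
mg(H + x) = ½kx²
½(5060)x² − (2.38)(10)x − (2.38)(10)(2.74) = 0
2530x² − 23.80x − 65.21 = 0
x = [23.80 + √(566.4 + 659945)]/(2 × 2530) = 0.1653 m

x = 0.165 m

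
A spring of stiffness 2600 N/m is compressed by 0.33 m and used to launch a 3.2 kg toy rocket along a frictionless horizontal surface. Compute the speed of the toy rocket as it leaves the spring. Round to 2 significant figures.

v = 9.4 m/s

Spring PE converts entirely to kinetic energy: ½kx² = ½mv²
v = x√(k/m) = 0.33 × √(2600/3.2) = 9.406 m/s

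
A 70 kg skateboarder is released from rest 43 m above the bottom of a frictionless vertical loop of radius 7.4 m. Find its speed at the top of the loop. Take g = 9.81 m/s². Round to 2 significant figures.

Energy conservation: mgh = ½mv_top² + mg(2r)
v_top² = 2g(h − 2r) = 2(9.81)(43 − 14.80) = 553.3
v_top = 23.52 m/s

v = 24 m/s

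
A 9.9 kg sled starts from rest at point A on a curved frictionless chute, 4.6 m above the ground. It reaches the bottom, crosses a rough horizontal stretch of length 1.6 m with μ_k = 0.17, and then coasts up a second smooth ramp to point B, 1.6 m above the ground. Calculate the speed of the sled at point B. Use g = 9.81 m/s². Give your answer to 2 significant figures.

v = 7.3 m/s

Energy at A: mgh₁ = (9.9)(9.81)(4.6) = 446.75 J
Friction loss: W_f = μ_k mg d = 26.42 J
At B: ½mv² + mgh₂ = mgh₁ − W_f
½mv² = 446.75 − 26.42 − 155.39 = 264.94 J
v = √(2 × 264.94/9.9) = 7.316 m/s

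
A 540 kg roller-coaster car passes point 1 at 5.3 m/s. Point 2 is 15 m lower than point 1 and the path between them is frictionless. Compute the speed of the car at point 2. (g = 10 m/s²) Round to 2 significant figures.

v = 18 m/s

Energy conservation between the two points: ½mv₀² + mgh = ½mv²
The mass cancels from both sides.
v² = v₀² + 2gh = (5.3)² + 2(10)(15) = 328.09
v = √328.09 = 18.11 m/s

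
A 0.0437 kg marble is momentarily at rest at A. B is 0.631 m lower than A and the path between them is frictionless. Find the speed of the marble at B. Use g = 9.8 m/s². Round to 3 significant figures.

Mechanical energy is conserved (no friction): mgh = ½mv²
The mass cancels from both sides.
v = √(2gh) = √(2 × 9.8 × 0.631) = √12.368 = 3.517 m/s

v = 3.52 m/s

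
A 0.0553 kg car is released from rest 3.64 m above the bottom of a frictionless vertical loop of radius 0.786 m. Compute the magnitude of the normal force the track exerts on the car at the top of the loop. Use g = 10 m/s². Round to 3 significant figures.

Energy from release to top (height 2r): mgh = ½mv_top² + mg(2r)
v_top² = 2g(h − 2r) = 2(10)(3.64 − 1.572) = 41.360 m²/s²
At the top, both N and weight point toward the centre: N + mg = mv_top²/r
N = m(v_top²/r − g) = 0.0553(41.360/0.786 − 10) = 2.357 N

N = 2.36 N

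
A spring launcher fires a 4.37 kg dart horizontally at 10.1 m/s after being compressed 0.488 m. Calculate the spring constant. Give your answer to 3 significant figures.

½kx² = ½mv²
k = mv²/x² = (4.37)(10.1)²/(0.488)² = 1872 N/m

k = 1870 N/m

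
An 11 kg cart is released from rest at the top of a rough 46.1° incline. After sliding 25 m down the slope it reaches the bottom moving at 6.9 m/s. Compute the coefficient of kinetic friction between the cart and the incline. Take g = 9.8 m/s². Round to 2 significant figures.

μ_k = 0.90

Energy balance down the incline: mg L sinθ − ½mv² = μ_k (mg cosθ) L
mgL sinθ = 1941.9 J; ½mv² = 261.86 J
W_f = 1941.9 − 261.86 = 1680 J
μ_k = W_f/(mg cosθ · L) = 1680/(74.75 × 25) = 0.8990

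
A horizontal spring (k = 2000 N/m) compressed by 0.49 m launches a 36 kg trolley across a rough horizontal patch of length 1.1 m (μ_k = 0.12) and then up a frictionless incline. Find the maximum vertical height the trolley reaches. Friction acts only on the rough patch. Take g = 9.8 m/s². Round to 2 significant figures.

h = 0.55 m

Spring energy: E₀ = ½kx² = ½(2000)(0.49)² = 240.10 J
Friction: W_f = μ_k mg d = (0.12)(36)(9.8)(1.1) = 46.57 J
Energy at base of ramp: E = 240.10 − 46.57 = 193.53 J
At max height all remaining energy is PE: mgh = E ⇒ h = E/(mg) = 193.53/(36 × 9.8) = 0.5486 m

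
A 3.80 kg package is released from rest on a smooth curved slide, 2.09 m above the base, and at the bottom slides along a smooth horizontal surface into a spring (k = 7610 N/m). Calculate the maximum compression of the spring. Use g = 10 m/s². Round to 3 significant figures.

Gravitational PE at the top equals spring PE at max compression: mgh = ½kx²
x = √(2mgh/k) = √(2 × 3.80 × 10 × 2.09 / 7610) = 0.1445 m

x = 0.144 m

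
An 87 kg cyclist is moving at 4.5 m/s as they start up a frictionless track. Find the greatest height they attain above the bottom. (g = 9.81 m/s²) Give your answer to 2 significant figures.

By energy conservation, ½mv² = mgh
h = v²/(2g) = 4.5²/(2 × 9.81) = 1.032 m

h = 1.0 m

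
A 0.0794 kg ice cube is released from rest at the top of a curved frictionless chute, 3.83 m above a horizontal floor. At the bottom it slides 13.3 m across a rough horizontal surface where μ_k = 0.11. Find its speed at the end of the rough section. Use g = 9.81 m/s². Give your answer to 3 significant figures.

Energy at the top = energy at the end + work done against friction:
mgh = ½mv² + μ_k m g d
W_f = μ_k mg d = (0.11)(0.0794)(9.81)(13.3) = 1.140 J
½mv² = mgh − W_f = 2.9832 − 1.140 = 1.8437 J
v = √(2 × 1.8437/0.0794) = 6.815 m/s

v = 6.81 m/s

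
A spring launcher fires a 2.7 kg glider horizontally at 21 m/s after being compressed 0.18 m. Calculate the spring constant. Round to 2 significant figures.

k = 37000 N/m

Spring PE at full compression equals KE at release: ½kx² = ½mv²
k = mv²/x² = (2.7)(21)²/(0.18)² = 36750 N/m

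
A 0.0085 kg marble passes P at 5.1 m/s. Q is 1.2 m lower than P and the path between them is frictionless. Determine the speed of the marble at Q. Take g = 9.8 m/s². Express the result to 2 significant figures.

v = 7.0 m/s

By conservation of mechanical energy, ½mv₀² + mgh = ½mv²
v² = v₀² + 2gh = (5.1)² + 2(9.8)(1.2) = 49.530
v = √49.530 = 7.038 m/s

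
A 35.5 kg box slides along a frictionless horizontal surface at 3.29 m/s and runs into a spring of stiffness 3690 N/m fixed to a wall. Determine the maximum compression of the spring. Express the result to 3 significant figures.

x = 0.323 m

All KE is stored as spring PE at maximum compression: ½mv² = ½kx²
x = v√(m/k) = 3.29 × √(35.5/3690) = 0.3227 m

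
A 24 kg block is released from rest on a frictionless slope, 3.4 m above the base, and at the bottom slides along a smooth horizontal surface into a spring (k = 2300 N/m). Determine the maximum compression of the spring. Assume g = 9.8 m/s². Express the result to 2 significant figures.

At max compression the block is momentarily at rest: mgh = ½kx²
x = √(2mgh/k) = √(2 × 24 × 9.8 × 3.4 / 2300) = 0.8339 m

x = 0.83 m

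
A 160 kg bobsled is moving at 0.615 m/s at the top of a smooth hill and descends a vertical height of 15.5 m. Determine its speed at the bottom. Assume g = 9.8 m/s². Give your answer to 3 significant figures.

v = 17.4 m/s

Equating total energy at the two states: ½mv₀² + mgh = ½mv²
v² = v₀² + 2gh = (0.615)² + 2(9.8)(15.5) = 304.18
v = √304.18 = 17.44 m/s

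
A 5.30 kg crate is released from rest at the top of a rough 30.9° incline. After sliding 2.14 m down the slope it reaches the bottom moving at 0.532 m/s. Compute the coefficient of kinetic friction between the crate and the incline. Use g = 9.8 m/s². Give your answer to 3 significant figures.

mgh = ½mv² + μ_k (mg cosθ) L, with h = L sinθ
mgL sinθ = 57.081 J; ½mv² = 0.75001 J
W_f = 57.081 − 0.75001 = 56.33 J
μ_k = W_f/(mg cosθ · L) = 56.33/(44.57 × 2.14) = 0.5906

μ_k = 0.591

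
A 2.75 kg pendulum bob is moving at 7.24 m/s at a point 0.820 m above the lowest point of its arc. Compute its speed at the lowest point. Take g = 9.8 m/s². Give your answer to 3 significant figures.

v = 8.28 m/s

Energy conservation between the two points: ½mv₀² + mgh = ½mv²
v² = v₀² + 2gh = (7.24)² + 2(9.8)(0.820) = 68.490
v = √68.490 = 8.276 m/s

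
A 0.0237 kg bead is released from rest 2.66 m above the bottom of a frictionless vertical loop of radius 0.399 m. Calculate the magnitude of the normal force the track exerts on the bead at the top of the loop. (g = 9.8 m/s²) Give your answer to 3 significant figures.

Energy from release to top (height 2r): mgh = ½mv_top² + mg(2r)
v_top² = 2g(h − 2r) = 2(9.8)(2.66 − 0.7980) = 36.495 m²/s²
At the top, both N and weight point toward the centre: N + mg = mv_top²/r
N = m(v_top²/r − g) = 0.0237(36.495/0.399 − 9.8) = 1.935 N

N = 1.94 N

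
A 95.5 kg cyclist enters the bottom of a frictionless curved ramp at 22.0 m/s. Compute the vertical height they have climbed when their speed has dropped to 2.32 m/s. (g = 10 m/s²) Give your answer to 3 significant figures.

h = 23.9 m

Conservation of energy: ½mv₁² = ½mv₂² + mgh
h = (v₁² − v₂²)/(2g) = (22.0² − 2.32²)/(2 × 10) = 23.93 m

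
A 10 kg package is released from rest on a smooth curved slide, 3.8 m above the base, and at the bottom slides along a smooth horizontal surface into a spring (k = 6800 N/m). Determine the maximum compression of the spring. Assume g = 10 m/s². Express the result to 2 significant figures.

x = 0.33 m

Gravitational PE at the top equals spring PE at max compression: mgh = ½kx²
x = √(2mgh/k) = √(2 × 10 × 10 × 3.8 / 6800) = 0.3343 m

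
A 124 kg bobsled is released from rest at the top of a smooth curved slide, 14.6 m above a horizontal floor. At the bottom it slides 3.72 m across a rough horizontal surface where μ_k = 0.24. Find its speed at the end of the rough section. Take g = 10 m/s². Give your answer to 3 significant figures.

v = 16.6 m/s

Energy at the top = energy at the end + work done against friction:
mgh = ½mv² + μ_k m g d
W_f = μ_k mg d = (0.24)(124)(10)(3.72) = 1107 J
½mv² = mgh − W_f = 18104 − 1107 = 16997 J
v = √(2 × 16997/124) = 16.56 m/s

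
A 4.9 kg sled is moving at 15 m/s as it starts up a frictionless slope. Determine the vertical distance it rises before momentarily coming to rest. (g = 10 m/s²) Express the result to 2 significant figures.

Setting KE at the bottom equal to PE gained: ½mv² = mgh
h = v²/(2g) = 15²/(2 × 10) = 11.25 m

h = 11 m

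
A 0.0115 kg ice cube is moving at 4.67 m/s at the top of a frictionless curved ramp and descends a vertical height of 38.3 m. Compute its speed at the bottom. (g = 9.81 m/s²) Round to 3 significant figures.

Mechanical energy is conserved (no friction): ½mv₀² + mgh = ½mv²
v² = v₀² + 2gh = (4.67)² + 2(9.81)(38.3) = 773.25
v = √773.25 = 27.81 m/s

v = 27.8 m/s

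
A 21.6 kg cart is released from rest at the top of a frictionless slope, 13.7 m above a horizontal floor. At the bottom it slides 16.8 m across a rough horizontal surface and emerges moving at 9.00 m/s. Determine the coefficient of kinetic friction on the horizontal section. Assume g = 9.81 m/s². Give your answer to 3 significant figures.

μ_k = 0.570

Energy at the top = energy at the end + work done against friction:
mgh = ½mv² + μ_k m g d
mgh = 2903.0 J; ½mv² = 874.80 J
W_f = 2903.0 − 874.80 = 2028 J
μ_k = W_f/(mg·d) = 2028/(211.9 × 16.8) = 0.5697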